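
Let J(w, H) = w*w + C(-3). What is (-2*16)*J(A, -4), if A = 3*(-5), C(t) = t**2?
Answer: -7488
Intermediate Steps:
A = -15
J(w, H) = 9 + w**2 (J(w, H) = w*w + (-3)**2 = w**2 + 9 = 9 + w**2)
(-2*16)*J(A, -4) = (-2*16)*(9 + (-15)**2) = -32*(9 + 225) = -32*234 = -7488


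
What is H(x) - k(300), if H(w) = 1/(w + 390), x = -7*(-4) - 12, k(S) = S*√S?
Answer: 1/406 - 3000*√3 ≈ -5196.1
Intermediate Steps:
k(S) = S^(3/2)
x = 16 (x = 28 - 12 = 16)
H(w) = 1/(390 + w)
H(x) - k(300) = 1/(390 + 16) - 300^(3/2) = 1/406 - 3000*√3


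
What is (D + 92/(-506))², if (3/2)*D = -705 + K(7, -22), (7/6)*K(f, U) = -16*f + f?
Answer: 34012224/121 ≈ 2.8109e+5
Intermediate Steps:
K(f, U) = -90*f/7 (K(f, U) = 6*(-16*f + f)/7 = 6*(-15*f)/7 = -90*f/7)
D = -530 (D = 2*(-705 - 90/7*7)/3 = 2*(-705 - 90)/3 = (⅔)*(-795) = -530)
(D + 92/(-506))² = (-530 + 92/(-506))² = (-530 + 92*(-1/506))² = (-530 - 2/11)² = (-5832/11)² = 34012224/121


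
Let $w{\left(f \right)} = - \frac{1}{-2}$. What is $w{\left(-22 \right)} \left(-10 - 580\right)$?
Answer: $-295$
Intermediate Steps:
$w{\left(f \right)} = \frac{1}{2}$ ($w{\left(f \right)} = \left(-1\right) \left(- \frac{1}{2}\right) = \frac{1}{2}$)
$w{\left(-22 \right)} \left(-10 - 580\right) = \frac{-10 - 580}{2} = \frac{1}{2} \left(-590\right) = -295$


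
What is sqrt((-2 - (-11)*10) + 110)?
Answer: sqrt(218) ≈ 14.765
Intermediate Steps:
sqrt((-2 - (-11)*10) + 110) = sqrt((-2 - 11*(-10)) + 110) = sqrt((-2 + 110) + 110) = sqrt(108 + 110) = sqrt(218)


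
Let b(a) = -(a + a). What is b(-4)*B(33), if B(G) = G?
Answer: 264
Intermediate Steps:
b(a) = -2*a
b(-4)*B(33) = -2*(-4)*33 = 8*33 = 264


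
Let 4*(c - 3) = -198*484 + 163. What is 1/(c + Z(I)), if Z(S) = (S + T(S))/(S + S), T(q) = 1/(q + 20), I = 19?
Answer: -2964/70880353 ≈ -4.1817e-5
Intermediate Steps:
c = -95657/4 (c = 3 + (-198*484 + 163)/4 = 3 + (-95832 + 163)/4 = 3 + (1/4)*(-95669) = 3 - 95669/4 = -95657/4 ≈ -23914.)
T(q) = 1/(20 + q)
Z(S) = (S + 1/(20 + S))/(2*S) (Z(S) = (S + 1/(20 + S))/(S + S) = (S + 1/(20 + S))/((2*S)) = (S + 1/(20 + S))*(1/(2*S)) = (S + 1/(20 + S))/(2*S))
1/(c + Z(I)) = 1/(-95657/4 + (1/2)*(1 + 19*(20 + 19))/(19*(20 + 19))) = 1/(-95657/4 + (1/2)*(1/19)*(1 + 19*39)/39) = 1/(-95657/4 + (1/2)*(1/19)*(1/39)*(1 + 741)) = 1/(-95657/4 + (1/2)*(1/19)*(1/39)*742) = 1/(-95657/4 + 371/741) = 1/(-70880353/2964) = -2964/70880353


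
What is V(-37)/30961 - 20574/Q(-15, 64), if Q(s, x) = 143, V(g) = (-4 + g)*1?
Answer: -636997477/4427423 ≈ -143.88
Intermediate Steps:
V(g) = -4 + g
V(-37)/30961 - 20574/Q(-15, 64) = (-4 - 37)/30961 - 20574/143 = -41*1/30961 - 20574*1/143 = -41/30961 - 20574/143 = -636997477/4427423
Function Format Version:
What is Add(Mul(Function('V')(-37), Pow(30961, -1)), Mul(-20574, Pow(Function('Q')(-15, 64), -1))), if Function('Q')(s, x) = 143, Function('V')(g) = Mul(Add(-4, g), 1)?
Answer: Rational(-636997477, 4427423) ≈ -143.88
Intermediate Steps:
Function('V')(g) = Add(-4, g)
Add(Mul(Function('V')(-37), Pow(30961, -1)), Mul(-20574, Pow(Function('Q')(-15, 64), -1))) = Add(Mul(Add(-4, -37), Pow(30961, -1)), Mul(-20574, Pow(143, -1))) = Add(Mul(-41, Rational(1, 30961)), Mul(-20574, Rational(1, 143))) = Add(Rational(-41, 30961), Rational(-20574, 143)) = Rational(-636997477, 4427423)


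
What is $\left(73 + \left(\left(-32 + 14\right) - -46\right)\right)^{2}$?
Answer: $10201$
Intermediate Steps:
$\left(73 + \left(\left(-32 + 14\right) - -46\right)\right)^{2} = \left(73 + \left(-18 + 46\right)\right)^{2} = \left(73 + 28\right)^{2} = 101^{2} = 10201$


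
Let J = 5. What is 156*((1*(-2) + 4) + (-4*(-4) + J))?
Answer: 3588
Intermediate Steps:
156*((1*(-2) + 4) + (-4*(-4) + J)) = 156*((1*(-2) + 4) + (-4*(-4) + 5)) = 156*((-2 + 4) + (16 + 5)) = 156*(2 + 21) = 156*23 = 3588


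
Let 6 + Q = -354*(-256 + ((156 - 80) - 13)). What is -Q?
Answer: -68316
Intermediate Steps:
Q = 68316 (Q = -6 - 354*(-256 + ((156 - 80) - 13)) = -6 - 354*(-256 + (76 - 13)) = -6 - 354*(-256 + 63) = -6 - 354*(-193) = -6 + 68322 = 68316)
-Q = -1*68316 = -68316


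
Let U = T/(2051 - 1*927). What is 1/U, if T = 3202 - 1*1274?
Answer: 281/482 ≈ 0.58299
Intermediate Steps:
T = 1928 (T = 3202 - 1274 = 1928)
U = 482/281 (U = 1928/(2051 - 1*927) = 1928/(2051 - 927) = 1928/1124 = 1928*(1/1124) = 482/281 ≈ 1.7153)
1/U = 1/(482/281) = 281/482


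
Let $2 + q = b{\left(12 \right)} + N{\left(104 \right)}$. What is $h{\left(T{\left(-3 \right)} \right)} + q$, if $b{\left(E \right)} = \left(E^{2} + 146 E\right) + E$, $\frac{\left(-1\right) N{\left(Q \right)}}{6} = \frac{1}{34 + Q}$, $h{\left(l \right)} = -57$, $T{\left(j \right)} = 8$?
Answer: $\frac{42526}{23} \approx 1849.0$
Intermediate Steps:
$N{\left(Q \right)} = - \frac{6}{34 + Q}$
$b{\left(E \right)} = E^{2} + 147 E$
$q = \frac{43837}{23}$ ($q = -2 + \left(12 \left(147 + 12\right) - \frac{6}{34 + 104}\right) = -2 + \left(12 \cdot 159 - \frac{6}{138}\right) = -2 + \left(1908 - \frac{1}{23}\right) = -2 + \frac{43883}{23} = \frac{43837}{23} \approx 1906.0$)
$h{\left(T{\left(-3 \right)} \right)} + q = -57 + \frac{43837}{23} = \frac{42526}{23}$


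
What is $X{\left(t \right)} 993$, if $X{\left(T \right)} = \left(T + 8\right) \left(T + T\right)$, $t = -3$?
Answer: $-29790$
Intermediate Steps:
$X{\left(T \right)} = 2 T \left(8 + T\right)$ ($X{\left(T \right)} = \left(8 + T\right) 2 T = 2 T \left(8 + T\right)$)
$X{\left(t \right)} 993 = 2 \left(-3\right) \left(8 - 3\right) 993 = 2 \left(-3\right) 5 \cdot 993 = \left(-30\right) 993 = -29790$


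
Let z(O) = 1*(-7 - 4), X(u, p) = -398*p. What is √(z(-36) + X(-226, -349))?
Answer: √138891 ≈ 372.68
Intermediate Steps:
z(O) = -11 (z(O) = 1*(-11) = -11)
√(z(-36) + X(-226, -349)) = √(-11 - 398*(-349)) = √(-11 + 138902) = √138891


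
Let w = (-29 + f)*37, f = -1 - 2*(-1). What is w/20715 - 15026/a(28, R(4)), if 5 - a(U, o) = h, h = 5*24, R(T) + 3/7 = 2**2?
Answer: 12445778/95289 ≈ 130.61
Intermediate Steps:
f = 1 (f = -1 + 2 = 1)
R(T) = 25/7 (R(T) = -3/7 + 2**2 = -3/7 + 4 = 25/7)
w = -1036 (w = (-29 + 1)*37 = -28*37 = -1036)
h = 120
a(U, o) = -115 (a(U, o) = 5 - 1*120 = 5 - 120 = -115)
w/20715 - 15026/a(28, R(4)) = -1036/20715 - 15026/(-115) = -1036*1/20715 - 15026*(-1/115) = -1036/20715 + 15026/115 = 12445778/95289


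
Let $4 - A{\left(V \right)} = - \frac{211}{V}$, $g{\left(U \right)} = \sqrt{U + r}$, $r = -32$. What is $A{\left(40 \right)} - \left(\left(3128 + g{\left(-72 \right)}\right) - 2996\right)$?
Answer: $- \frac{4909}{40} - 2 i \sqrt{26} \approx -122.72 - 10.198 i$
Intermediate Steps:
$g{\left(U \right)} = \sqrt{-32 + U}$ ($g{\left(U \right)} = \sqrt{U - 32} = \sqrt{-32 + U}$)
$A{\left(V \right)} = 4 + \frac{211}{V}$ ($A{\left(V \right)} = 4 - - \frac{211}{V} = 4 + \frac{211}{V}$)
$A{\left(40 \right)} - \left(\left(3128 + g{\left(-72 \right)}\right) - 2996\right) = \left(4 + \frac{211}{40}\right) - \left(\left(3128 + \sqrt{-32 - 72}\right) - 2996\right) = \left(4 + 211 \cdot \frac{1}{40}\right) - \left(\left(3128 + \sqrt{-104}\right) - 2996\right) = \left(4 + \frac{211}{40}\right) - \left(\left(3128 + 2 i \sqrt{26}\right) - 2996\right) = \frac{371}{40} - \left(132 + 2 i \sqrt{26}\right) = - \frac{4909}{40} - 2 i \sqrt{26}$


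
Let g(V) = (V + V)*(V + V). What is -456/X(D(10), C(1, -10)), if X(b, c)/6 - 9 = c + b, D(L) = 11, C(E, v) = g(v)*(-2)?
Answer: 19/195 ≈ 0.097436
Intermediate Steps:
g(V) = 4*V² (g(V) = (2*V)*(2*V) = 4*V²)
C(E, v) = -8*v² (C(E, v) = (4*v²)*(-2) = -8*v²)
X(b, c) = 54 + 6*b + 6*c (X(b, c) = 54 + 6*(c + b) = 54 + 6*(b + c) = 54 + (6*b + 6*c) = 54 + 6*b + 6*c)
-456/X(D(10), C(1, -10)) = -456/(54 + 6*11 + 6*(-8*(-10)²)) = -456/(54 + 66 + 6*(-8*100)) = -456/(54 + 66 + 6*(-800)) = -456/(54 + 66 - 4800) = -456/(-4680) = -456*(-1/4680) = 19/195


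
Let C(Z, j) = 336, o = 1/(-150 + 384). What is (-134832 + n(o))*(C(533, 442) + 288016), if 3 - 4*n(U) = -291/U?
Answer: -33970100328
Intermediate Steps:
o = 1/234 ≈ 0.0042735
n(U) = ¾ + 291/(4*U) (n(U) = ¾ - (-291)/(4*U) = ¾ + 291/(4*U))
(-134832 + n(o))*(C(533, 442) + 288016) = (-134832 + 3*(97 + 1/234)/(4*(1/234)))*(336 + 288016) = (-134832 + (¾)*234*(22699/234))*288352 = (-134832 + 68097/4)*288352 = -471231/4*288352 = -33970100328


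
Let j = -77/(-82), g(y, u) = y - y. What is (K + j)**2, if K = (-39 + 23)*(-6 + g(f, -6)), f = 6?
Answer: 63186601/6724 ≈ 9397.2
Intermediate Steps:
g(y, u) = 0
K = 96 (K = (-39 + 23)*(-6 + 0) = -16*(-6) = 96)
j = 77/82 (j = -77*(-1/82) = 77/82 ≈ 0.93902)
(K + j)**2 = (96 + 77/82)**2 = (7949/82)**2 = 63186601/6724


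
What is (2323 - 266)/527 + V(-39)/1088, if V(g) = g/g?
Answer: 131679/33728 ≈ 3.9041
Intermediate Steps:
V(g) = 1
(2323 - 266)/527 + V(-39)/1088 = (2323 - 266)/527 + 1/1088 = 2057*(1/527) + 1*(1/1088) = 121/31 + 1/1088 = 131679/33728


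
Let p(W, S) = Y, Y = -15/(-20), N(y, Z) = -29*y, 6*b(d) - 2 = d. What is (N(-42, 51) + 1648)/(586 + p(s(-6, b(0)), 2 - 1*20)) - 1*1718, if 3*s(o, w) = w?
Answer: -4020682/2347 ≈ -1713.1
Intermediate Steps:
b(d) = ⅓ + d/6
s(o, w) = w/3
Y = ¾ (Y = -15*(-1/20) = ¾ ≈ 0.75000)
p(W, S) = ¾
(N(-42, 51) + 1648)/(586 + p(s(-6, b(0)), 2 - 1*20)) - 1*1718 = (-29*(-42) + 1648)/(586 + ¾) - 1*1718 = (1218 + 1648)/(2347/4) - 1718 = 2866*(4/2347) - 1718 = 11464/2347 - 1718 = -4020682/2347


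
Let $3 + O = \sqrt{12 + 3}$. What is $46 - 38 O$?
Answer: $160 - 38 \sqrt{15} \approx 12.827$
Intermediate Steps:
$O = -3 + \sqrt{15}$ ($O = -3 + \sqrt{12 + 3} = -3 + \sqrt{15} \approx 0.87298$)
$46 - 38 O = 46 - 38 \left(-3 + \sqrt{15}\right) = 46 + \left(114 - 38 \sqrt{15}\right) = 160 - 38 \sqrt{15}$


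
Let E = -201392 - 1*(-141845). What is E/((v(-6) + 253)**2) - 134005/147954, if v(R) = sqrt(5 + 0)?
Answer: -278232578342953/151523834703816 + 15065391*sqrt(5)/2048256008 ≈ -1.8198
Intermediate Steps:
E = -59547 (E = -201392 + 141845 = -59547)
v(R) = sqrt(5)
E/((v(-6) + 253)**2) - 134005/147954 = -59547/(sqrt(5) + 253)**2 - 134005/147954 = -59547/(253 + sqrt(5))**2 - 134005*1/147954 = -59547/(253 + sqrt(5))**2 - 134005/147954 = -134005/147954 - 59547/(253 + sqrt(5))**2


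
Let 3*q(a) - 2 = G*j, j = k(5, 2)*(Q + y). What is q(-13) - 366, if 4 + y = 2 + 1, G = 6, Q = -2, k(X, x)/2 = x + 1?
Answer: -1204/3 ≈ -401.33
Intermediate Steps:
k(X, x) = 2 + 2*x (k(X, x) = 2*(x + 1) = 2*(1 + x) = 2 + 2*x)
y = -1 (y = -4 + (2 + 1) = -4 + 3 = -1)
j = -18 (j = (2 + 2*2)*(-2 - 1) = (2 + 4)*(-3) = 6*(-3) = -18)
q(a) = -106/3 (q(a) = ⅔ + (6*(-18))/3 = ⅔ + (⅓)*(-108) = ⅔ - 36 = -106/3)
q(-13) - 366 = -106/3 - 366 = -1204/3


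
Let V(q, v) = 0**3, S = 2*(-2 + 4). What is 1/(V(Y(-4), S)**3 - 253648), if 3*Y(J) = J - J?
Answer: -1/253648 ≈ -3.9425e-6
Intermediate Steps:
Y(J) = 0 (Y(J) = (J - J)/3 = (1/3)*0 = 0)
S = 4 (S = 2*2 = 4)
V(q, v) = 0
1/(V(Y(-4), S)**3 - 253648) = 1/(0**3 - 253648) = 1/(0 - 253648) = 1/(-253648) = -1/253648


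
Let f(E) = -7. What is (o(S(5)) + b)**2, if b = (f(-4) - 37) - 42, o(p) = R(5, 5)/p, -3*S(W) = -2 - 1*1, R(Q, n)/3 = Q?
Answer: 5041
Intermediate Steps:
R(Q, n) = 3*Q
S(W) = 1 (S(W) = -(-2 - 1*1)/3 = -(-2 - 1)/3 = -1/3*(-3) = 1)
o(p) = 15/p (o(p) = (3*5)/p = 15/p)
b = -86 (b = (-7 - 37) - 42 = -44 - 42 = -86)
(o(S(5)) + b)**2 = (15/1 - 86)**2 = (15*1 - 86)**2 = (15 - 86)**2 = (-71)**2 = 5041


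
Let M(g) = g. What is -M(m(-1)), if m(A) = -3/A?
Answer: -3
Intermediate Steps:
-M(m(-1)) = -(-3)/(-1) = -(-3)*(-1) = -1*3 = -3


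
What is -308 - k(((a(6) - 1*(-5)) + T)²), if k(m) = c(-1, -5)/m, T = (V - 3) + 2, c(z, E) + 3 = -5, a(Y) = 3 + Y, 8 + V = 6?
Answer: -37260/121 ≈ -307.93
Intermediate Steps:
V = -2 (V = -8 + 6 = -2)
c(z, E) = -8 (c(z, E) = -3 - 5 = -8)
T = -3 (T = (-2 - 3) + 2 = -5 + 2 = -3)
k(m) = -8/m
-308 - k(((a(6) - 1*(-5)) + T)²) = -308 - (-8)/((((3 + 6) - 1*(-5)) - 3)²) = -308 - (-8)/(((9 + 5) - 3)²) = -308 - (-8)/((14 - 3)²) = -308 - (-8)/(11²) = -308 - (-8)/121 = -308 - 1*(-8/121) = -308 + 8/121 = -37260/121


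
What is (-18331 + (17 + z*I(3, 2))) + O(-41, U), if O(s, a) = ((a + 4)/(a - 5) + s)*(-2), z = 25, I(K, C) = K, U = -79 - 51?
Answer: -272383/15 ≈ -18159.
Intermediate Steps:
U = -130
O(s, a) = -2*s - 2*(4 + a)/(-5 + a) (O(s, a) = ((4 + a)/(-5 + a) + s)*(-2) = (s + (4 + a)/(-5 + a))*(-2) = -2*s - 2*(4 + a)/(-5 + a))
(-18331 + (17 + z*I(3, 2))) + O(-41, U) = (-18331 + (17 + 25*3)) + 2*(-4 - 1*(-130) + 5*(-41) - 1*(-130)*(-41))/(-5 - 130) = (-18331 + (17 + 75)) + 2*(-4 + 130 - 205 - 5330)/(-135) = (-18331 + 92) + 2*(-1/135)*(-5409) = -18239 + 1202/15 = -272383/15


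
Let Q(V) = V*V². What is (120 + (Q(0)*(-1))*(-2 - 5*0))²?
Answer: 14400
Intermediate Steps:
Q(V) = V³
(120 + (Q(0)*(-1))*(-2 - 5*0))² = (120 + (0³*(-1))*(-2 - 5*0))² = (120 + (0*(-1))*(-2 + 0))² = (120 + 0*(-2))² = (120 + 0)² = 120² = 14400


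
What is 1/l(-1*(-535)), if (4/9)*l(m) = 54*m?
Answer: 2/130005 ≈ 1.5384e-5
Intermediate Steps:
l(m) = 243*m/2 (l(m) = 9*(54*m)/4 = 243*m/2)
1/l(-1*(-535)) = 1/(243*(-1*(-535))/2) = 1/((243/2)*535) = 1/(130005/2) = 2/130005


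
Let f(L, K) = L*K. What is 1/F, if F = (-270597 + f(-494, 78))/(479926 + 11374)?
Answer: -491300/309129 ≈ -1.5893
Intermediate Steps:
f(L, K) = K*L
F = -309129/491300 (F = (-270597 + 78*(-494))/(479926 + 11374) = (-270597 - 38532)/491300 = -309129*1/491300 = -309129/491300 ≈ -0.62921)
1/F = 1/(-309129/491300) = -491300/309129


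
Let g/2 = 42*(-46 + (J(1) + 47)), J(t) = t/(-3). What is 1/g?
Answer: 1/56 ≈ 0.017857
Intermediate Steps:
J(t) = -t/3 (J(t) = t*(-⅓) = -t/3)
g = 56 (g = 2*(42*(-46 + (-⅓*1 + 47))) = 2*(42*(-46 + (-⅓ + 47))) = 2*(42*(-46 + 140/3)) = 2*(42*(⅔)) = 2*28 = 56)
1/g = 1/56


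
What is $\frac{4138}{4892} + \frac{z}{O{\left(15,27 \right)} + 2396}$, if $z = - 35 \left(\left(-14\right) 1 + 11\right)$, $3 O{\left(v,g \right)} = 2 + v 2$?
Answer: $\frac{1570867}{1766012} \approx 0.8895$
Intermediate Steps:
$O{\left(v,g \right)} = \frac{2}{3} + \frac{2 v}{3}$ ($O{\left(v,g \right)} = \frac{2 + v 2}{3} = \frac{2 + 2 v}{3} = \frac{2}{3} + \frac{2 v}{3}$)
$z = 105$ ($z = - 35 \left(-14 + 11\right) = \left(-35\right) \left(-3\right) = 105$)
$\frac{4138}{4892} + \frac{z}{O{\left(15,27 \right)} + 2396} = \frac{4138}{4892} + \frac{105}{\left(\frac{2}{3} + \frac{2}{3} \cdot 15\right) + 2396} = 4138 \cdot \frac{1}{4892} + \frac{105}{\left(\frac{2}{3} + 10\right) + 2396} = \frac{2069}{2446} + \frac{105}{\frac{32}{3} + 2396} = \frac{2069}{2446} + \frac{105}{\frac{7220}{3}} = \frac{2069}{2446} + 105 \cdot \frac{3}{7220} = \frac{2069}{2446} + \frac{63}{1444} = \frac{1570867}{1766012}$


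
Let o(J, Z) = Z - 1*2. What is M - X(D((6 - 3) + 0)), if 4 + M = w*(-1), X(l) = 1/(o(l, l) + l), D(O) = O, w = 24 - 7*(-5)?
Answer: -253/4 ≈ -63.250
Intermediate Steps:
o(J, Z) = -2 + Z (o(J, Z) = Z - 2 = -2 + Z)
w = 59 (w = 24 + 35 = 59)
X(l) = 1/(-2 + 2*l) (X(l) = 1/((-2 + l) + l) = 1/(-2 + 2*l))
M = -63 (M = -4 + 59*(-1) = -4 - 59 = -63)
M - X(D((6 - 3) + 0)) = -63 - 1/(2*(-1 + ((6 - 3) + 0))) = -63 - 1/(2*(-1 + (3 + 0))) = -63 - 1/(2*(-1 + 3)) = -63 - 1/(2*2) = -63 - 1*1/4 = -63 - 1/4 = -253/4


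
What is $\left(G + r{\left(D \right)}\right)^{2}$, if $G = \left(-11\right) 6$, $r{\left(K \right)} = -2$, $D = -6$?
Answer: $4624$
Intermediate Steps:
$G = -66$
$\left(G + r{\left(D \right)}\right)^{2} = \left(-66 - 2\right)^{2} = \left(-68\right)^{2} = 4624$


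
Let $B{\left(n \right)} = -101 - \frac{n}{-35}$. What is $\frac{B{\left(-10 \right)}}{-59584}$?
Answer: $\frac{709}{417088} \approx 0.0016999$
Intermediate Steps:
$B{\left(n \right)} = -101 + \frac{n}{35}$ ($B{\left(n \right)} = -101 - n \left(- \frac{1}{35}\right) = -101 - - \frac{n}{35} = -101 + \frac{n}{35}$)
$\frac{B{\left(-10 \right)}}{-59584} = \frac{-101 + \frac{1}{35} \left(-10\right)}{-59584} = \left(-101 - \frac{2}{7}\right) \left(- \frac{1}{59584}\right) = \left(- \frac{709}{7}\right) \left(- \frac{1}{59584}\right) = \frac{709}{417088}$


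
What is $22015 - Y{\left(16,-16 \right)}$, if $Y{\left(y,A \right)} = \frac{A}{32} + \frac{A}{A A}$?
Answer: $\frac{352249}{16} \approx 22016.0$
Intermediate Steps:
$Y{\left(y,A \right)} = \frac{1}{A} + \frac{A}{32}$ ($Y{\left(y,A \right)} = A \frac{1}{32} + \frac{A}{A^{2}} = \frac{A}{32} + \frac{A}{A^{2}} = \frac{A}{32} + \frac{1}{A} = \frac{1}{A} + \frac{A}{32}$)
$22015 - Y{\left(16,-16 \right)} = 22015 - \left(\frac{1}{-16} + \frac{1}{32} \left(-16\right)\right) = 22015 - \left(- \frac{1}{16} - \frac{1}{2}\right) = 22015 - - \frac{9}{16} = 22015 + \frac{9}{16} = \frac{352249}{16}$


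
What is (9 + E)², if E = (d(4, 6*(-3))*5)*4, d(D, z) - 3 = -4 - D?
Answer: 8281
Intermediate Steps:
d(D, z) = -1 - D (d(D, z) = 3 + (-4 - D) = -1 - D)
E = -100 (E = ((-1 - 1*4)*5)*4 = ((-1 - 4)*5)*4 = -5*5*4 = -25*4 = -100)
(9 + E)² = (9 - 100)² = (-91)² = 8281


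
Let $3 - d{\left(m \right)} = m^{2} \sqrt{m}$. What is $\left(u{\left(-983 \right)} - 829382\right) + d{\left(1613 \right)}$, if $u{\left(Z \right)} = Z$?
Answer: $-830362 - 2601769 \sqrt{1613} \approx -1.0532 \cdot 10^{8}$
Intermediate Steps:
$d{\left(m \right)} = 3 - m^{\frac{5}{2}}$ ($d{\left(m \right)} = 3 - m^{2} \sqrt{m} = 3 - m^{\frac{5}{2}}$)
$\left(u{\left(-983 \right)} - 829382\right) + d{\left(1613 \right)} = \left(-983 - 829382\right) + \left(3 - 1613^{\frac{5}{2}}\right) = -830365 + \left(3 - 2601769 \sqrt{1613}\right) = -830362 - 2601769 \sqrt{1613}$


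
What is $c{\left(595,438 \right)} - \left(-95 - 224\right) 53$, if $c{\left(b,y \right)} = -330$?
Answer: $16577$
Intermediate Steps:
$c{\left(595,438 \right)} - \left(-95 - 224\right) 53 = -330 - \left(-95 - 224\right) 53 = -330 - \left(-319\right) 53 = -330 - -16907 = -330 + 16907 = 16577$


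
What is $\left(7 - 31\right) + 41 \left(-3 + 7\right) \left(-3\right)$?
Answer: $-516$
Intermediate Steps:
$\left(7 - 31\right) + 41 \left(-3 + 7\right) \left(-3\right) = \left(7 - 31\right) + 41 \cdot 4 \left(-3\right) = -24 + 41 \left(-12\right) = -24 - 492 = -516$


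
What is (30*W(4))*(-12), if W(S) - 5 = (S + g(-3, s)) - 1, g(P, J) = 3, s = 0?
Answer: -3960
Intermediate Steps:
W(S) = 7 + S (W(S) = 5 + ((S + 3) - 1) = 5 + ((3 + S) - 1) = 5 + (2 + S) = 7 + S)
(30*W(4))*(-12) = (30*(7 + 4))*(-12) = (30*11)*(-12) = 330*(-12) = -3960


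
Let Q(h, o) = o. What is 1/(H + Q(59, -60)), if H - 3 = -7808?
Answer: -1/7865 ≈ -0.00012715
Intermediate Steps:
H = -7805 (H = 3 - 7808 = -7805)
1/(H + Q(59, -60)) = 1/(-7805 - 60) = 1/(-7865) = -1/7865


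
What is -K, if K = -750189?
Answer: 750189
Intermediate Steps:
-K = -1*(-750189) = 750189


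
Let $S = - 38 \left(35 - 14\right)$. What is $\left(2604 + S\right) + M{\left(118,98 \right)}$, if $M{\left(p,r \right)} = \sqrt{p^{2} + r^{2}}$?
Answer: $1806 + 2 \sqrt{5882} \approx 1959.4$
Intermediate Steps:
$S = -798$ ($S = \left(-38\right) 21 = -798$)
$\left(2604 + S\right) + M{\left(118,98 \right)} = \left(2604 - 798\right) + \sqrt{118^{2} + 98^{2}} = 1806 + \sqrt{13924 + 9604} = 1806 + \sqrt{23528} = 1806 + 2 \sqrt{5882}$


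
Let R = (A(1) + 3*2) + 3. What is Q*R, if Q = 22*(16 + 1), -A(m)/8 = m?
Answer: 374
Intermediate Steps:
A(m) = -8*m
R = 1 (R = (-8*1 + 3*2) + 3 = (-8 + 6) + 3 = -2 + 3 = 1)
Q = 374 (Q = 22*17 = 374)
Q*R = 374*1 = 374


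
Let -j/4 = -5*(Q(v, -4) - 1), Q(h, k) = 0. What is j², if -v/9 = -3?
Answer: 400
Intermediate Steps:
v = 27 (v = -9*(-3) = 27)
j = -20 (j = -(-20)*(0 - 1) = -(-20)*(-1) = -4*5 = -20)
j² = (-20)² = 400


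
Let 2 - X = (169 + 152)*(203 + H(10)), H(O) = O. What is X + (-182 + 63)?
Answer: -68490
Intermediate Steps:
X = -68371 (X = 2 - (169 + 152)*(203 + 10) = 2 - 321*213 = 2 - 1*68373 = 2 - 68373 = -68371)
X + (-182 + 63) = -68371 + (-182 + 63) = -68371 - 119 = -68490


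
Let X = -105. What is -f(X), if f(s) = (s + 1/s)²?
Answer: -121572676/11025 ≈ -11027.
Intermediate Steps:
-f(X) = -(1 + (-105)²)²/(-105)² = -(1 + 11025)²/11025 = -11026²/11025 = -121572676/11025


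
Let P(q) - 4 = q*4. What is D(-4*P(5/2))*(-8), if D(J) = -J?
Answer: -448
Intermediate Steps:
P(q) = 4 + 4*q (P(q) = 4 + q*4 = 4 + 4*q)
D(-4*P(5/2))*(-8) = -(-4)*(4 + 4*(5/2))*(-8) = -(-4)*(4 + 10)*(-8) = -(-4)*14*(-8) = -1*(-56)*(-8) = 56*(-8) = -448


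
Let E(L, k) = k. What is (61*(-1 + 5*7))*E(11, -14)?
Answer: -29036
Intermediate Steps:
(61*(-1 + 5*7))*E(11, -14) = (61*(-1 + 5*7))*(-14) = (61*(-1 + 35))*(-14) = (61*34)*(-14) = 2074*(-14) = -29036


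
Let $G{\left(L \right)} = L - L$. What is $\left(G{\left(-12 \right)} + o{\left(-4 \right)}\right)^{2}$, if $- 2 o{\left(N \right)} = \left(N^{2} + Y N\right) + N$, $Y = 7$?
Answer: $64$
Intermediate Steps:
$o{\left(N \right)} = - 4 N - \frac{N^{2}}{2}$ ($o{\left(N \right)} = - \frac{\left(N^{2} + 7 N\right) + N}{2} = - \frac{N^{2} + 8 N}{2} = - 4 N - \frac{N^{2}}{2}$)
$G{\left(L \right)} = 0$
$\left(G{\left(-12 \right)} + o{\left(-4 \right)}\right)^{2} = \left(0 - - 2 \left(8 - 4\right)\right)^{2} = \left(0 - \left(-2\right) 4\right)^{2} = \left(0 + 8\right)^{2} = 8^{2} = 64$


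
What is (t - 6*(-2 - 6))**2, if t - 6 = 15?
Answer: 4761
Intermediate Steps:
t = 21 (t = 6 + 15 = 21)
(t - 6*(-2 - 6))**2 = (21 - 6*(-2 - 6))**2 = (21 - 6*(-8))**2 = (21 + 48)**2 = 69**2 = 4761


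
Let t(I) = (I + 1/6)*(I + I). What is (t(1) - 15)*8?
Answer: -304/3 ≈ -101.33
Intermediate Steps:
t(I) = 2*I*(⅙ + I) (t(I) = (I + ⅙)*(2*I) = (⅙ + I)*(2*I) = 2*I*(⅙ + I))
(t(1) - 15)*8 = ((⅓)*1*(1 + 6*1) - 15)*8 = ((⅓)*1*(1 + 6) - 15)*8 = ((⅓)*1*7 - 15)*8 = (7/3 - 15)*8 = -38/3*8 = -304/3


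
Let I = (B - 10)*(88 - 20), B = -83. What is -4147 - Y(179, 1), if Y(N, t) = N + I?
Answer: 1998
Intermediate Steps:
I = -6324 (I = (-83 - 10)*(88 - 20) = -93*68 = -6324)
Y(N, t) = -6324 + N (Y(N, t) = N - 6324 = -6324 + N)
-4147 - Y(179, 1) = -4147 - (-6324 + 179) = -4147 - 1*(-6145) = -4147 + 6145 = 1998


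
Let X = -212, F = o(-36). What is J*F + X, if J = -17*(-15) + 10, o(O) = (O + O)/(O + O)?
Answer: 53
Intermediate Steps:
o(O) = 1 (o(O) = (2*O)/((2*O)) = (2*O)*(1/(2*O)) = 1)
F = 1
J = 265 (J = 255 + 10 = 265)
J*F + X = 265*1 - 212 = 265 - 212 = 53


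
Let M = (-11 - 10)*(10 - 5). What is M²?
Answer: 11025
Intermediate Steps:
M = -105 (M = -21*5 = -105)
M² = (-105)² = 11025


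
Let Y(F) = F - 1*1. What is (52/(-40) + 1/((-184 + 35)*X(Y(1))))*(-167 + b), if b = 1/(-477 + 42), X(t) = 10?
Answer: 23464658/108025 ≈ 217.22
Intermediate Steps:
Y(F) = -1 + F (Y(F) = F - 1 = -1 + F)
b = -1/435 (b = 1/(-435) = -1/435 ≈ -0.0022989)
(52/(-40) + 1/((-184 + 35)*X(Y(1))))*(-167 + b) = (52/(-40) + 1/((-184 + 35)*10))*(-167 - 1/435) = (52*(-1/40) + (⅒)/(-149))*(-72646/435) = (-13/10 - 1/149*⅒)*(-72646/435) = (-13/10 - 1/1490)*(-72646/435) = -969/745*(-72646/435) = 23464658/108025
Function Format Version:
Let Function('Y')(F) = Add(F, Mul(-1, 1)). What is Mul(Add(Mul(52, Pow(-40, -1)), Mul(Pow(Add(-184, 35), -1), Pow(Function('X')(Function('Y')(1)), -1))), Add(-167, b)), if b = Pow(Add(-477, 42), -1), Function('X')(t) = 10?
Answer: Rational(23464658, 108025) ≈ 217.22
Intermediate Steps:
Function('Y')(F) = Add(-1, F) (Function('Y')(F) = Add(F, -1) = Add(-1, F))
b = Rational(-1, 435) (b = Pow(-435, -1) = Rational(-1, 435) ≈ -0.0022989)
Mul(Add(Mul(52, Pow(-40, -1)), Mul(Pow(Add(-184, 35), -1), Pow(Function('X')(Function('Y')(1)), -1))), Add(-167, b)) = Mul(Add(Mul(52, Pow(-40, -1)), Mul(Pow(Add(-184, 35), -1), Pow(10, -1))), Add(-167, Rational(-1, 435))) = Mul(Add(Mul(52, Rational(-1, 40)), Mul(Pow(-149, -1), Rational(1, 10))), Rational(-72646, 435)) = Mul(Add(Rational(-13, 10), Mul(Rational(-1, 149), Rational(1, 10))), Rational(-72646, 435)) = Mul(Add(Rational(-13, 10), Rational(-1, 1490)), Rational(-72646, 435)) = Mul(Rational(-969, 745), Rational(-72646, 435)) = Rational(23464658, 108025)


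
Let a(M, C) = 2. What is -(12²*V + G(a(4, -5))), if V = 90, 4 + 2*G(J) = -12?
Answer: -12952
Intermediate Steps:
G(J) = -8 (G(J) = -2 + (½)*(-12) = -2 - 6 = -8)
-(12²*V + G(a(4, -5))) = -(12²*90 - 8) = -(144*90 - 8) = -(12960 - 8) = -1*12952 = -12952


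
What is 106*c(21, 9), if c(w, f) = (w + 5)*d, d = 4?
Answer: 11024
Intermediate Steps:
c(w, f) = 20 + 4*w (c(w, f) = (w + 5)*4 = (5 + w)*4 = 20 + 4*w)
106*c(21, 9) = 106*(20 + 4*21) = 106*(20 + 84) = 106*104 = 11024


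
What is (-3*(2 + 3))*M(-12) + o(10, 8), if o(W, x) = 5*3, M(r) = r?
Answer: 195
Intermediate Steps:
o(W, x) = 15
(-3*(2 + 3))*M(-12) + o(10, 8) = -3*(2 + 3)*(-12) + 15 = -3*5*(-12) + 15 = -15*(-12) + 15 = 180 + 15 = 195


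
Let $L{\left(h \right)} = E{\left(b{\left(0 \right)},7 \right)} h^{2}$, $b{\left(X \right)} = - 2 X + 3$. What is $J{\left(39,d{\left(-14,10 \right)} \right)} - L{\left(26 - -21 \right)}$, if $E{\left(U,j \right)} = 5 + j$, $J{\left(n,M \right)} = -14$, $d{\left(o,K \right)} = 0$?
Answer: $-26522$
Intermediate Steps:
$b{\left(X \right)} = 3 - 2 X$
$L{\left(h \right)} = 12 h^{2}$ ($L{\left(h \right)} = \left(5 + 7\right) h^{2} = 12 h^{2}$)
$J{\left(39,d{\left(-14,10 \right)} \right)} - L{\left(26 - -21 \right)} = -14 - 12 \left(26 - -21\right)^{2} = -14 - 12 \left(26 + 21\right)^{2} = -14 - 12 \cdot 47^{2} = -14 - 12 \cdot 2209 = -14 - 26508 = -26522$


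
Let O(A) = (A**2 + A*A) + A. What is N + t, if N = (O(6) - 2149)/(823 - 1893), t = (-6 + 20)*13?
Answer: 196811/1070 ≈ 183.94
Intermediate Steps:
O(A) = A + 2*A**2 (O(A) = (A**2 + A**2) + A = 2*A**2 + A = A + 2*A**2)
t = 182 (t = 14*13 = 182)
N = 2071/1070 (N = (6*(1 + 2*6) - 2149)/(823 - 1893) = (6*(1 + 12) - 2149)/(-1070) = (6*13 - 2149)*(-1/1070) = (78 - 2149)*(-1/1070) = -2071*(-1/1070) = 2071/1070 ≈ 1.9355)
N + t = 2071/1070 + 182 = 196811/1070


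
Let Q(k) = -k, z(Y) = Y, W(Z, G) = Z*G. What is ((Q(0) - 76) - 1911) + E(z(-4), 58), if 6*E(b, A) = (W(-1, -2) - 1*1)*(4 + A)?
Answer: -5930/3 ≈ -1976.7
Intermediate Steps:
W(Z, G) = G*Z
E(b, A) = 2/3 + A/6 (E(b, A) = ((-2*(-1) - 1*1)*(4 + A))/6 = ((2 - 1)*(4 + A))/6 = (1*(4 + A))/6 = (4 + A)/6 = 2/3 + A/6)
((Q(0) - 76) - 1911) + E(z(-4), 58) = ((-1*0 - 76) - 1911) + (2/3 + (1/6)*58) = ((0 - 76) - 1911) + (2/3 + 29/3) = (-76 - 1911) + 31/3 = -1987 + 31/3 = -5930/3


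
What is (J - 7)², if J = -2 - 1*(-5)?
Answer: 16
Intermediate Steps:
J = 3 (J = -2 + 5 = 3)
(J - 7)² = (3 - 7)² = (-4)² = 16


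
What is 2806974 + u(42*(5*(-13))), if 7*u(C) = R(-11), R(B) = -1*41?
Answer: 19648777/7 ≈ 2.8070e+6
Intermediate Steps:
R(B) = -41
u(C) = -41/7 (u(C) = (1/7)*(-41) = -41/7)
2806974 + u(42*(5*(-13))) = 2806974 - 41/7 = 19648777/7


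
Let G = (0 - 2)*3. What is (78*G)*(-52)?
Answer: 24336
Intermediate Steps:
G = -6 (G = -2*3 = -6)
(78*G)*(-52) = (78*(-6))*(-52) = -468*(-52) = 24336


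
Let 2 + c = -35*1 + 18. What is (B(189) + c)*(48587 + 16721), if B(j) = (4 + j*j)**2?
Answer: 83351007276648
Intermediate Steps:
B(j) = (4 + j**2)**2
c = -19 (c = -2 + (-35*1 + 18) = -2 + (-35 + 18) = -2 - 17 = -19)
(B(189) + c)*(48587 + 16721) = ((4 + 189**2)**2 - 19)*(48587 + 16721) = ((4 + 35721)**2 - 19)*65308 = (35725**2 - 19)*65308 = (1276275625 - 19)*65308 = 1276275606*65308 = 83351007276648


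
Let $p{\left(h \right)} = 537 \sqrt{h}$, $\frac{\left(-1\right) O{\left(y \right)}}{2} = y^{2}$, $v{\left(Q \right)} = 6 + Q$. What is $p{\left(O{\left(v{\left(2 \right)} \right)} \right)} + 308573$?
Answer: $308573 + 4296 i \sqrt{2} \approx 3.0857 \cdot 10^{5} + 6075.5 i$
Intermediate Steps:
$O{\left(y \right)} = - 2 y^{2}$
$p{\left(O{\left(v{\left(2 \right)} \right)} \right)} + 308573 = 537 \sqrt{- 2 \left(6 + 2\right)^{2}} + 308573 = 537 \sqrt{- 2 \cdot 8^{2}} + 308573 = 537 \sqrt{\left(-2\right) 64} + 308573 = 537 \sqrt{-128} + 308573 = 537 \cdot 8 i \sqrt{2} + 308573 = 4296 i \sqrt{2} + 308573 = 308573 + 4296 i \sqrt{2}$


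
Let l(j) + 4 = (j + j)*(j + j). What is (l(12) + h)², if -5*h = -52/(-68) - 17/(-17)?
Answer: 94439524/289 ≈ 3.2678e+5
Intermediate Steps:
l(j) = -4 + 4*j² (l(j) = -4 + (j + j)*(j + j) = -4 + (2*j)*(2*j) = -4 + 4*j²)
h = -6/17 (h = -(-52/(-68) - 17/(-17))/5 = -(-52*(-1/68) - 17*(-1/17))/5 = -(13/17 + 1)/5 = -⅕*30/17 = -6/17 ≈ -0.35294)
(l(12) + h)² = ((-4 + 4*12²) - 6/17)² = ((-4 + 4*144) - 6/17)² = ((-4 + 576) - 6/17)² = (572 - 6/17)² = (9718/17)² = 94439524/289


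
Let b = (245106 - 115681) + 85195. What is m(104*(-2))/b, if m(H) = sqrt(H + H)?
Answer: I*sqrt(26)/53655 ≈ 9.5033e-5*I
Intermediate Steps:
m(H) = sqrt(2)*sqrt(H) (m(H) = sqrt(2*H) = sqrt(2)*sqrt(H))
b = 214620 (b = 129425 + 85195 = 214620)
m(104*(-2))/b = (sqrt(2)*sqrt(104*(-2)))/214620 = (sqrt(2)*sqrt(-208))*(1/214620) = (sqrt(2)*(4*I*sqrt(13)))*(1/214620) = (4*I*sqrt(26))*(1/214620) = I*sqrt(26)/53655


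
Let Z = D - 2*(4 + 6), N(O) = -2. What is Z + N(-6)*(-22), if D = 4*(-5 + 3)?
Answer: 16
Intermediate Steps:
D = -8 (D = 4*(-2) = -8)
Z = -28 (Z = -8 - 2*(4 + 6) = -8 - 2*10 = -8 - 20 = -28)
Z + N(-6)*(-22) = -28 - 2*(-22) = -28 + 44 = 16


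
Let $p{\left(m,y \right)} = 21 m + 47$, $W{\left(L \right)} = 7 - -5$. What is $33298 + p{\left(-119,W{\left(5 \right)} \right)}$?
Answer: $30846$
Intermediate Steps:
$W{\left(L \right)} = 12$ ($W{\left(L \right)} = 7 + 5 = 12$)
$p{\left(m,y \right)} = 47 + 21 m$
$33298 + p{\left(-119,W{\left(5 \right)} \right)} = 33298 + \left(47 + 21 \left(-119\right)\right) = 33298 + \left(47 - 2499\right) = 33298 - 2452 = 30846$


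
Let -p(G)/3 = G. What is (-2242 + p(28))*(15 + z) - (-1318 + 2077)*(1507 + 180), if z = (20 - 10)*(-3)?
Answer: -1245543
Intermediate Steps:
p(G) = -3*G
z = -30 (z = 10*(-3) = -30)
(-2242 + p(28))*(15 + z) - (-1318 + 2077)*(1507 + 180) = (-2242 - 3*28)*(15 - 30) - (-1318 + 2077)*(1507 + 180) = (-2242 - 84)*(-15) - 759*1687 = -2326*(-15) - 1*1280433 = 34890 - 1280433 = -1245543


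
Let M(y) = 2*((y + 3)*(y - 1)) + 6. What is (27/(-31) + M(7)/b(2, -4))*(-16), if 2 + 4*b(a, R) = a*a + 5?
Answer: -35280/31 ≈ -1138.1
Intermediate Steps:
M(y) = 6 + 2*(-1 + y)*(3 + y) (M(y) = 2*((3 + y)*(-1 + y)) + 6 = 2*((-1 + y)*(3 + y)) + 6 = 2*(-1 + y)*(3 + y) + 6 = 6 + 2*(-1 + y)*(3 + y))
b(a, R) = ¾ + a²/4 (b(a, R) = -½ + (a*a + 5)/4 = -½ + (a² + 5)/4 = -½ + (5 + a²)/4 = -½ + (5/4 + a²/4) = ¾ + a²/4)
(27/(-31) + M(7)/b(2, -4))*(-16) = (27/(-31) + (2*7*(2 + 7))/(¾ + (¼)*2²))*(-16) = (27*(-1/31) + (2*7*9)/(¾ + (¼)*4))*(-16) = (-27/31 + 126/(¾ + 1))*(-16) = (-27/31 + 126/(7/4))*(-16) = (-27/31 + 126*(4/7))*(-16) = (-27/31 + 72)*(-16) = (2205/31)*(-16) = -35280/31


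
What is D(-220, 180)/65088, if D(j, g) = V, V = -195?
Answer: -65/21696 ≈ -0.0029959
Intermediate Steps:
D(j, g) = -195
D(-220, 180)/65088 = -195/65088 = -195*1/65088 = -65/21696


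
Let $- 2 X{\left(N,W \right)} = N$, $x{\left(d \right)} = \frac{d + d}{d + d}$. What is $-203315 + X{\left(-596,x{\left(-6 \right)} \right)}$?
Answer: $-203017$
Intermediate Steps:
$x{\left(d \right)} = 1$ ($x{\left(d \right)} = \frac{2 d}{2 d} = 2 d \frac{1}{2 d} = 1$)
$X{\left(N,W \right)} = - \frac{N}{2}$
$-203315 + X{\left(-596,x{\left(-6 \right)} \right)} = -203315 - -298 = -203315 + 298 = -203017$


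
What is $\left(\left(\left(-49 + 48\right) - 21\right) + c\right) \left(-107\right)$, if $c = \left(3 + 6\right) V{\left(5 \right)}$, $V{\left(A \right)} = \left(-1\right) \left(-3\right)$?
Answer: $-535$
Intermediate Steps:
$V{\left(A \right)} = 3$
$c = 27$ ($c = \left(3 + 6\right) 3 = 9 \cdot 3 = 27$)
$\left(\left(\left(-49 + 48\right) - 21\right) + c\right) \left(-107\right) = \left(\left(\left(-49 + 48\right) - 21\right) + 27\right) \left(-107\right) = \left(\left(-1 - 21\right) + 27\right) \left(-107\right) = \left(-22 + 27\right) \left(-107\right) = 5 \left(-107\right) = -535$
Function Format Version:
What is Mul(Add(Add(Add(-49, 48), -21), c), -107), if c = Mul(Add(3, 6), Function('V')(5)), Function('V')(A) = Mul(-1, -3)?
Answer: -535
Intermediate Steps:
Function('V')(A) = 3
c = 27 (c = Mul(Add(3, 6), 3) = Mul(9, 3) = 27)
Mul(Add(Add(Add(-49, 48), -21), c), -107) = Mul(Add(Add(Add(-49, 48), -21), 27), -107) = Mul(Add(Add(-1, -21), 27), -107) = Mul(Add(-22, 27), -107) = Mul(5, -107) = -535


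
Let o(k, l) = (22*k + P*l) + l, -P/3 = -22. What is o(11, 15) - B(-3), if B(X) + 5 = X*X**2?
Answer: 1279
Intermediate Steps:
P = 66 (P = -3*(-22) = 66)
B(X) = -5 + X**3 (B(X) = -5 + X*X**2 = -5 + X**3)
o(k, l) = 22*k + 67*l (o(k, l) = (22*k + 66*l) + l = 22*k + 67*l)
o(11, 15) - B(-3) = (22*11 + 67*15) - (-5 + (-3)**3) = (242 + 1005) - (-5 - 27) = 1247 - 1*(-32) = 1247 + 32 = 1279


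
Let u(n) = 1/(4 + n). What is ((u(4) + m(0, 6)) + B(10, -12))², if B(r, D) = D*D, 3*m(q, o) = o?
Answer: 1366561/64 ≈ 21353.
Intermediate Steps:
m(q, o) = o/3
B(r, D) = D²
((u(4) + m(0, 6)) + B(10, -12))² = ((1/(4 + 4) + (⅓)*6) + (-12)²)² = ((1/8 + 2) + 144)² = ((⅛ + 2) + 144)² = (17/8 + 144)² = (1169/8)² = 1366561/64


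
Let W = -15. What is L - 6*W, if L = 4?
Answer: 94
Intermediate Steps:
L - 6*W = 4 - 6*(-15) = 4 + 90 = 94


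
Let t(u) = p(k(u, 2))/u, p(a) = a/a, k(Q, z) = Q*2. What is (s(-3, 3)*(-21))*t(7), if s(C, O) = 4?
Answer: -12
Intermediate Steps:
k(Q, z) = 2*Q
p(a) = 1
t(u) = 1/u
(s(-3, 3)*(-21))*t(7) = (4*(-21))/7 = -84*⅐ = -12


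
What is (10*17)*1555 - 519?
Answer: 263831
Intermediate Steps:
(10*17)*1555 - 519 = 170*1555 - 519 = 264350 - 519 = 263831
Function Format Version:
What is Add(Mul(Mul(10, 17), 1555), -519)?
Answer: 263831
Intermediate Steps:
Add(Mul(Mul(10, 17), 1555), -519) = Add(Mul(170, 1555), -519) = Add(264350, -519) = 263831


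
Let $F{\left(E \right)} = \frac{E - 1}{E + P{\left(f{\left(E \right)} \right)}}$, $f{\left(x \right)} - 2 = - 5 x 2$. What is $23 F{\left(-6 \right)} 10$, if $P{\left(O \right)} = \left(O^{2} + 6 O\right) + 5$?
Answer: $- \frac{322}{843} \approx -0.38197$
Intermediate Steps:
$f{\left(x \right)} = 2 - 10 x$ ($f{\left(x \right)} = 2 + - 5 x 2 = 2 - 10 x$)
$P{\left(O \right)} = 5 + O^{2} + 6 O$
$F{\left(E \right)} = \frac{-1 + E}{17 + \left(2 - 10 E\right)^{2} - 59 E}$ ($F{\left(E \right)} = \frac{E - 1}{E + \left(5 + \left(2 - 10 E\right)^{2} + 6 \left(2 - 10 E\right)\right)} = \frac{-1 + E}{E + \left(5 + \left(2 - 10 E\right)^{2} - \left(-12 + 60 E\right)\right)} = \frac{-1 + E}{E + \left(17 + \left(2 - 10 E\right)^{2} - 60 E\right)} = \frac{-1 + E}{17 + \left(2 - 10 E\right)^{2} - 59 E}$)
$23 F{\left(-6 \right)} 10 = 23 \frac{-1 - 6}{21 - -594 + 100 \left(-6\right)^{2}} \cdot 10 = 23 \frac{1}{21 + 594 + 100 \cdot 36} \left(-7\right) 10 = 23 \frac{1}{21 + 594 + 3600} \left(-7\right) 10 = 23 \cdot \frac{1}{4215} \left(-7\right) 10 = 23 \left(- \frac{7}{4215}\right) 10 = \left(- \frac{161}{4215}\right) 10 = - \frac{322}{843}$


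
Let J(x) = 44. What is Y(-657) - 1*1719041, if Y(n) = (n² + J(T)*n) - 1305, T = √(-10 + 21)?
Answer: -1317605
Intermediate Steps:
T = √11 ≈ 3.3166
Y(n) = -1305 + n² + 44*n (Y(n) = (n² + 44*n) - 1305 = -1305 + n² + 44*n)
Y(-657) - 1*1719041 = (-1305 + (-657)² + 44*(-657)) - 1*1719041 = (-1305 + 431649 - 28908) - 1719041 = 401436 - 1719041 = -1317605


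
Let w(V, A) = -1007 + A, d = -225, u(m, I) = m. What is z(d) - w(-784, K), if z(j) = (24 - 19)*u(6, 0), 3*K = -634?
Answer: 3745/3 ≈ 1248.3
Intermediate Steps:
K = -634/3 (K = (⅓)*(-634) = -634/3 ≈ -211.33)
z(j) = 30 (z(j) = (24 - 19)*6 = 5*6 = 30)
z(d) - w(-784, K) = 30 - (-1007 - 634/3) = 30 - 1*(-3655/3) = 30 + 3655/3 = 3745/3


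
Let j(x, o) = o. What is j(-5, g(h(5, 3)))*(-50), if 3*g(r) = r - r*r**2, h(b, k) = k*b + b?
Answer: 133000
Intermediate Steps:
h(b, k) = b + b*k (h(b, k) = b*k + b = b + b*k)
g(r) = -r**3/3 + r/3 (g(r) = (r - r*r**2)/3 = (r - r**3)/3 = -r**3/3 + r/3)
j(-5, g(h(5, 3)))*(-50) = ((5*(1 + 3))*(1 - (5*(1 + 3))**2)/3)*(-50) = ((5*4)*(1 - (5*4)**2)/3)*(-50) = ((1/3)*20*(1 - 1*20**2))*(-50) = ((1/3)*20*(1 - 1*400))*(-50) = ((1/3)*20*(1 - 400))*(-50) = ((1/3)*20*(-399))*(-50) = -2660*(-50) = 133000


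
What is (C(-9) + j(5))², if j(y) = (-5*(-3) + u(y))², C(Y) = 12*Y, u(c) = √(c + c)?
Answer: 25129 + 7620*√10 ≈ 49226.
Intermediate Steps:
u(c) = √2*√c (u(c) = √(2*c) = √2*√c)
j(y) = (15 + √2*√y)² (j(y) = (-5*(-3) + √2*√y)² = (15 + √2*√y)²)
(C(-9) + j(5))² = (12*(-9) + (15 + √2*√5)²)² = (-108 + (15 + √10)²)²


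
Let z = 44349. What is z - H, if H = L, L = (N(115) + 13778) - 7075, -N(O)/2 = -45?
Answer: 37556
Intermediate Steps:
N(O) = 90 (N(O) = -2*(-45) = 90)
L = 6793 (L = (90 + 13778) - 7075 = 13868 - 7075 = 6793)
H = 6793
z - H = 44349 - 1*6793 = 44349 - 6793 = 37556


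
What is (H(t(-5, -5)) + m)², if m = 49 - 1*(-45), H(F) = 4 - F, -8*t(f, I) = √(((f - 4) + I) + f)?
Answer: (784 + I*√19)²/64 ≈ 9603.7 + 106.79*I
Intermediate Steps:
t(f, I) = -√(-4 + I + 2*f)/8 (t(f, I) = -√(((f - 4) + I) + f)/8 = -√(((-4 + f) + I) + f)/8 = -√((-4 + I + f) + f)/8 = -√(-4 + I + 2*f)/8)
m = 94 (m = 49 + 45 = 94)
(H(t(-5, -5)) + m)² = ((4 - (-1)*√(-4 - 5 + 2*(-5))/8) + 94)² = ((4 - (-1)*√(-4 - 5 - 10)/8) + 94)² = ((4 - (-1)*√(-19)/8) + 94)² = ((4 - (-1)*I*√19/8) + 94)² = ((4 + I*√19/8) + 94)² = (98 + I*√19/8)²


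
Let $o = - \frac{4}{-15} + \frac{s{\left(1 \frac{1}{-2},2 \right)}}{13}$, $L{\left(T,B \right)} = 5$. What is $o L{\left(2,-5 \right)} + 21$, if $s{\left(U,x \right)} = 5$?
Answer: $\frac{946}{39} \approx 24.256$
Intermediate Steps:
$o = \frac{127}{195}$ ($o = - \frac{4}{-15} + \frac{5}{13} = \left(-4\right) \left(- \frac{1}{15}\right) + 5 \cdot \frac{1}{13} = \frac{4}{15} + \frac{5}{13} = \frac{127}{195} \approx 0.65128$)
$o L{\left(2,-5 \right)} + 21 = \frac{127}{195} \cdot 5 + 21 = \frac{127}{39} + 21 = \frac{946}{39}$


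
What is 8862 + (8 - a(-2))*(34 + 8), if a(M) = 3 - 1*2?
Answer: 9156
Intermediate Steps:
a(M) = 1 (a(M) = 3 - 2 = 1)
8862 + (8 - a(-2))*(34 + 8) = 8862 + (8 - 1*1)*(34 + 8) = 8862 + (8 - 1)*42 = 8862 + 7*42 = 8862 + 294 = 9156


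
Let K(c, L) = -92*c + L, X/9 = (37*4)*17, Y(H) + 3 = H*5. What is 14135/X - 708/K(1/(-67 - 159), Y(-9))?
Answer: 943814303/60889716 ≈ 15.500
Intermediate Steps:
Y(H) = -3 + 5*H (Y(H) = -3 + H*5 = -3 + 5*H)
X = 22644 (X = 9*((37*4)*17) = 9*(148*17) = 9*2516 = 22644)
K(c, L) = L - 92*c
14135/X - 708/K(1/(-67 - 159), Y(-9)) = 14135/22644 - 708/((-3 + 5*(-9)) - 92/(-67 - 159)) = 14135*(1/22644) - 708/((-3 - 45) - 92/(-226)) = 14135/22644 - 708/(-48 - 92*(-1/226)) = 14135/22644 - 708/(-48 + 46/113) = 14135/22644 - 708/(-5378/113) = 14135/22644 - 708*(-113/5378) = 14135/22644 + 40002/2689 = 943814303/60889716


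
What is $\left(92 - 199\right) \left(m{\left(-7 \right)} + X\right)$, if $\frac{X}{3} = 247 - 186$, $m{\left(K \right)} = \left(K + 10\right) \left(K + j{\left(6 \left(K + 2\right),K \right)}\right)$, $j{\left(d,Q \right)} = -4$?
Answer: $-16050$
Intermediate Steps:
$m{\left(K \right)} = \left(-4 + K\right) \left(10 + K\right)$ ($m{\left(K \right)} = \left(K + 10\right) \left(K - 4\right) = \left(10 + K\right) \left(-4 + K\right) = \left(-4 + K\right) \left(10 + K\right)$)
$X = 183$ ($X = 3 \left(247 - 186\right) = 3 \cdot 61 = 183$)
$\left(92 - 199\right) \left(m{\left(-7 \right)} + X\right) = \left(92 - 199\right) \left(\left(-40 + \left(-7\right)^{2} + 6 \left(-7\right)\right) + 183\right) = \left(92 - 199\right) \left(\left(-40 + 49 - 42\right) + 183\right) = - 107 \left(-33 + 183\right) = \left(-107\right) 150 = -16050$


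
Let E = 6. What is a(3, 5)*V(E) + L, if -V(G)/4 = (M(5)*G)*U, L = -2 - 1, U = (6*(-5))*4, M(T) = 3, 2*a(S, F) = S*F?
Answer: 64797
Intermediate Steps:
a(S, F) = F*S/2 (a(S, F) = (S*F)/2 = (F*S)/2 = F*S/2)
U = -120 (U = -30*4 = -120)
L = -3
V(G) = 1440*G (V(G) = -4*3*G*(-120) = -(-1440)*G = 1440*G)
a(3, 5)*V(E) + L = ((1/2)*5*3)*(1440*6) - 3 = (15/2)*8640 - 3 = 64800 - 3 = 64797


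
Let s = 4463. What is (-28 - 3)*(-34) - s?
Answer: -3409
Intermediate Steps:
(-28 - 3)*(-34) - s = (-28 - 3)*(-34) - 1*4463 = -31*(-34) - 4463 = 1054 - 4463 = -3409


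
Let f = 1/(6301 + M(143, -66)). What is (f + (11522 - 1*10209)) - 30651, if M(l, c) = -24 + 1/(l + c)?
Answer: -14179935463/483330 ≈ -29338.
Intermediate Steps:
M(l, c) = -24 + 1/(c + l)
f = 77/483330 (f = 1/(6301 + (1 - 24*(-66) - 24*143)/(-66 + 143)) = 1/(6301 + (1 + 1584 - 3432)/77) = 1/(6301 + (1/77)*(-1847)) = 1/(6301 - 1847/77) = 1/(483330/77) = 77/483330 ≈ 0.00015931)
(f + (11522 - 1*10209)) - 30651 = (77/483330 + (11522 - 1*10209)) - 30651 = (77/483330 + (11522 - 10209)) - 30651 = (77/483330 + 1313) - 30651 = 634612367/483330 - 30651 = -14179935463/483330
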